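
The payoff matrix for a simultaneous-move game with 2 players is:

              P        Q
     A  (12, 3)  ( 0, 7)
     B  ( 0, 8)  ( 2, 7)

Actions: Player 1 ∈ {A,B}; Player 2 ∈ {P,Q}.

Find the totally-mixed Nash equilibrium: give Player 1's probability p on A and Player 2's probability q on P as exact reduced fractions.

P1 indiff ⇒ q·12+(1-q)·0 = q·0+(1-q)·2 ⇒ q(12) = (1-q)(2) ⇒ q = 1/7
P2 indiff ⇒ p·3+(1-p)·8 = p·7+(1-p)·7 ⇒ p(-4) = (1-p)(-1) ⇒ p = 1/5

(p,q) = (1/5, 1/7)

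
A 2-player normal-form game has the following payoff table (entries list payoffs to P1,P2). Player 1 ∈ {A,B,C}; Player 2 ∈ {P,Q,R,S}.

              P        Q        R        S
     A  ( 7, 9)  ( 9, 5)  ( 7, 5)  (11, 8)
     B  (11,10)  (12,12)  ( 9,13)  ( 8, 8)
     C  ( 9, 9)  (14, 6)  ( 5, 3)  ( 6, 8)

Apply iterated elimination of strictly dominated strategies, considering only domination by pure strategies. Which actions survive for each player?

Survivors P1:{B,C} P2:{P,Q,R}

P2 drop S (P beats it: A:9>8 B:10>8 C:9>8)
P1 drop A (B beats it: P:11>7 Q:12>9 R:9>7)
P1→{B,C} P2→{P,Q,R}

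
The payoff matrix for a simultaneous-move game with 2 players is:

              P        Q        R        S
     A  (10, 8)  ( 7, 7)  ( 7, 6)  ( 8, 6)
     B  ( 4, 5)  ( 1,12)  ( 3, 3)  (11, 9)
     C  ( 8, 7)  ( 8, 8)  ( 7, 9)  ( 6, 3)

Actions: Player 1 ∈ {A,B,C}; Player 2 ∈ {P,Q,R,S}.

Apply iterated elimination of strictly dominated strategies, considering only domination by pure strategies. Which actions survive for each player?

P2 drop S (Q beats it: A:7>6 B:12>9 C:8>3)
P1 drop B (A beats it: P:10>4 Q:7>1 R:7>3)
P1→{A,C} P2→{P,Q,R}

Survivors P1:{A,C} P2:{P,Q,R}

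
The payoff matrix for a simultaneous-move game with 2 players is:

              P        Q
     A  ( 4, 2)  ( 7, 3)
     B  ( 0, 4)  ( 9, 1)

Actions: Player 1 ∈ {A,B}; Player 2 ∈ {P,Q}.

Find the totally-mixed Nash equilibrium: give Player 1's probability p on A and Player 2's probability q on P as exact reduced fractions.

P1 mixes 3/4 on A; P2 mixes 1/3 on P

P1 indiff ⇒ q·4+(1-q)·7 = q·0+(1-q)·9 ⇒ q(4) = (1-q)(2) ⇒ q = 1/3
P2 indiff ⇒ p·2+(1-p)·4 = p·3+(1-p)·1 ⇒ p(-1) = (1-p)(-3) ⇒ p = 3/4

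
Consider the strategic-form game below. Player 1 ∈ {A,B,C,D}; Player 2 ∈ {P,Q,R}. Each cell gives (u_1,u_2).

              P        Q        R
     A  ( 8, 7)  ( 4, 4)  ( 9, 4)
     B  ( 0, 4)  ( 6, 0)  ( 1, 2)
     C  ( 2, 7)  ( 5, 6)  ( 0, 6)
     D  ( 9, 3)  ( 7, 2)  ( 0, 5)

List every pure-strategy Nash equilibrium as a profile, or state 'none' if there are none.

(A,P): not NE [P1→D gives 9>8]
(A,Q): not NE [P1→D gives 7>4; P2→P gives 7>4]
(A,R): not NE [P2→P gives 7>4]
(B,P): not NE [P1→D gives 9>0]
(B,Q): not NE [P1→D gives 7>6; P2→P gives 4>0]
(B,R): not NE [P1→A gives 9>1; P2→P gives 4>2]
(C,P): not NE [P1→D gives 9>2]
(C,Q): not NE [P1→D gives 7>5; P2→P gives 7>6]
(C,R): not NE [P1→A gives 9>0; P2→P gives 7>6]
(D,P): not NE [P2→R gives 5>3]
(D,Q): not NE [P2→R gives 5>2]
(D,R): not NE [P1→A gives 9>0]

No pure NE.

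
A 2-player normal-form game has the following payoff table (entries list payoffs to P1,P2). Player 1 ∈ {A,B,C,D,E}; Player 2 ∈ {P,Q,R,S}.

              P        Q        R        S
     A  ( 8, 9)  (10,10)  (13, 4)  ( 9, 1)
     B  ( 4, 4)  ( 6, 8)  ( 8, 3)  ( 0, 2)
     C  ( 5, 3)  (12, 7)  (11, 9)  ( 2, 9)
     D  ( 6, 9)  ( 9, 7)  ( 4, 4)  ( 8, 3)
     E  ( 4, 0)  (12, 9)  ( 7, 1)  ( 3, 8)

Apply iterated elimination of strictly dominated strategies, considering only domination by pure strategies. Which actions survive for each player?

P1 drop B (A beats it: P:8>4 Q:10>6 R:13>8 S:9>0)
P1 drop D (A beats it: P:8>6 Q:10>9 R:13>4 S:9>8)
P2 drop P (Q beats it: A:10>9 C:7>3 E:9>0)
P1→{A,C,E} P2→{Q,R,S}

Survivors P1:{A,C,E} P2:{Q,R,S}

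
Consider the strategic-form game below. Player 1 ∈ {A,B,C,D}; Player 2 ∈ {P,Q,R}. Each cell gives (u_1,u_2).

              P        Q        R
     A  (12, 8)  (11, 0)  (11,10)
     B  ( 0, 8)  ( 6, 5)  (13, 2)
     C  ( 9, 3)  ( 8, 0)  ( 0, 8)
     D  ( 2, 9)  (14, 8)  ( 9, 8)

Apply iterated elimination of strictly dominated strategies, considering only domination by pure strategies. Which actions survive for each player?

P1 drop C (A beats it: P:12>9 Q:11>8 R:11>0)
P2 drop Q (P beats it: A:8>0 B:8>5 D:9>8)
P1 drop D (A beats it: P:12>2 R:11>9)
P1→{A,B} P2→{P,R}

Remaining: P1:{A,B} P2:{P,R}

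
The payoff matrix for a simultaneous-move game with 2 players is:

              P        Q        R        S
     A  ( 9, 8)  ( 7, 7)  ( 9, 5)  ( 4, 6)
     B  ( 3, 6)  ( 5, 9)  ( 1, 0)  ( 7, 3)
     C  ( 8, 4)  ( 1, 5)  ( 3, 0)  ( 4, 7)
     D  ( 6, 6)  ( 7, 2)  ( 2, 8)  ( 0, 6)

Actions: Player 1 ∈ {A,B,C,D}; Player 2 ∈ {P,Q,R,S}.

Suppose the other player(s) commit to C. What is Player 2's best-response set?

u_2(P vs C) = 4
u_2(Q vs C) = 5
u_2(R vs C) = 0
u_2(S vs C) = 7
max payoff 7 at {S}

BR_2 = {S}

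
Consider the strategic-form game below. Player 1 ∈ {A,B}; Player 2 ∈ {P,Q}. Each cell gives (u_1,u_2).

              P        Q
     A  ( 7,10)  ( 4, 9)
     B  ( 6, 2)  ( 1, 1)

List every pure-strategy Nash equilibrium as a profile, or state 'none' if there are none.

NE set: (A,P)

(A,P): NE
(A,Q): not NE [P2→P gives 10>9]
(B,P): not NE [P1→A gives 7>6]
(B,Q): not NE [P1→A gives 4>1; P2→P gives 2>1]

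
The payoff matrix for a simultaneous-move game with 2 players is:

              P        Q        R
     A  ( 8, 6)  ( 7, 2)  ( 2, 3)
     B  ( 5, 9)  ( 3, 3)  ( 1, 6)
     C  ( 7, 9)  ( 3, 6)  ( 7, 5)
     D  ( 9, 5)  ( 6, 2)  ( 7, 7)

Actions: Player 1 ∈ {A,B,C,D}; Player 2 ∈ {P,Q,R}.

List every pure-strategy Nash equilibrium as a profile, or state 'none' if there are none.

PSNE = {(D,R)}

(A,P): not NE [P1→D gives 9>8]
(A,Q): not NE [P2→P gives 6>2]
(A,R): not NE [P1→D gives 7>2; P2→P gives 6>3]
(B,P): not NE [P1→D gives 9>5]
(B,Q): not NE [P1→A gives 7>3; P2→P gives 9>3]
(B,R): not NE [P1→D gives 7>1; P2→P gives 9>6]
(C,P): not NE [P1→D gives 9>7]
(C,Q): not NE [P1→A gives 7>3; P2→P gives 9>6]
(C,R): not NE [P2→P gives 9>5]
(D,P): not NE [P2→R gives 7>5]
(D,Q): not NE [P1→A gives 7>6; P2→R gives 7>2]
(D,R): NE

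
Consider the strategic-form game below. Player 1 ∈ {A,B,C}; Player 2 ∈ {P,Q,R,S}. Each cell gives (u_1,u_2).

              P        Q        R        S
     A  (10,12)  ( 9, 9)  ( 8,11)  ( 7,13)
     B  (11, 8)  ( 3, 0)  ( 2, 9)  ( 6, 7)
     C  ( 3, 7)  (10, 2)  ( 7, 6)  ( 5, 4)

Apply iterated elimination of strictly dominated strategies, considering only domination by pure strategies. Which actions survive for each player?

P2 drop Q (P beats it: A:12>9 B:8>0 C:7>2)
P1 drop C (A beats it: P:10>3 R:8>7 S:7>5)
P1→{A,B} P2→{P,R,S}

IESDS → P1:{A,B} P2:{P,R,S}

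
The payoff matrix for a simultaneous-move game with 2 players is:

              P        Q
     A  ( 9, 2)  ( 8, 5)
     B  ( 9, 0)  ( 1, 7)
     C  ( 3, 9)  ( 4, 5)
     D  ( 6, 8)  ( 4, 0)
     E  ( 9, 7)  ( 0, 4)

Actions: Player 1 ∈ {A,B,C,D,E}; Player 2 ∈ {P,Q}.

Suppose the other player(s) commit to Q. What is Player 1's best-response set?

P1 best: {A}

u_1(A vs Q) = 8
u_1(B vs Q) = 1
u_1(C vs Q) = 4
u_1(D vs Q) = 4
u_1(E vs Q) = 0
max payoff 8 at {A}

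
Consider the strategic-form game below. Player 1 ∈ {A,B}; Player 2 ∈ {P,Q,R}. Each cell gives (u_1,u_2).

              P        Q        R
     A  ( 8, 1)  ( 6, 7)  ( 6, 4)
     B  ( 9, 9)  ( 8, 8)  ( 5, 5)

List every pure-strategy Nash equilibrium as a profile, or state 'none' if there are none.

(A,P): not NE [P1→B gives 9>8; P2→Q gives 7>1]
(A,Q): not NE [P1→B gives 8>6]
(A,R): not NE [P2→Q gives 7>4]
(B,P): NE
(B,Q): not NE [P2→P gives 9>8]
(B,R): not NE [P1→A gives 6>5; P2→P gives 9>5]

NE set: (B,P)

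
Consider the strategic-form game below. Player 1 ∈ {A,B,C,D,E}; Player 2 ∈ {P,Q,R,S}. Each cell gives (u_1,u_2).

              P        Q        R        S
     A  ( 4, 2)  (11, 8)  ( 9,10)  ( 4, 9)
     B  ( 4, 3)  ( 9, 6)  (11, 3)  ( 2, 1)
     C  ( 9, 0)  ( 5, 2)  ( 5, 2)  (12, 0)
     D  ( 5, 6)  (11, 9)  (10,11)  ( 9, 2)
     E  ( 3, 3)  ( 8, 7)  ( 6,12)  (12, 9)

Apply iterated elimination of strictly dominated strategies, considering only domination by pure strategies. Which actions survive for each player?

IESDS → P1:{A,B,D} P2:{Q,R}

P2 drop P (Q beats it: A:8>2 B:6>3 C:2>0 D:9>6 E:7>3)
P2 drop S (R beats it: A:10>9 B:3>1 C:2>0 D:11>2 E:12>9)
P1 drop C (A beats it: Q:11>5 R:9>5)
P1 drop E (A beats it: Q:11>8 R:9>6)
P1→{A,B,D} P2→{Q,R}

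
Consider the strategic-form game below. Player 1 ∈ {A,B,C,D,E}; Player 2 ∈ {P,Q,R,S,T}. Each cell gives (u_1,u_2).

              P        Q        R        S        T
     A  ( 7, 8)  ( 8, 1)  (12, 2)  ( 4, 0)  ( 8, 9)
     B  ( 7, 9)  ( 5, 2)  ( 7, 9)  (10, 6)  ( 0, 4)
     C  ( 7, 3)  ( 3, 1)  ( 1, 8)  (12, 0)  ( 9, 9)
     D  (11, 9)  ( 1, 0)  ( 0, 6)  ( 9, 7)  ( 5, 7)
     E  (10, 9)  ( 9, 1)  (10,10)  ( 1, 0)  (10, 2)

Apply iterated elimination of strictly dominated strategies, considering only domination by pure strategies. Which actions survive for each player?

P2 drop Q (P beats it: A:8>1 B:9>2 C:3>1 D:9>0 E:9>1)
P2 drop S (P beats it: A:8>0 B:9>6 C:3>0 D:9>7 E:9>0)
P1 drop B (E beats it: P:10>7 R:10>7 T:10>0)
P1 drop C (E beats it: P:10>7 R:10>1 T:10>9)
P1→{A,D,E} P2→{P,R,T}

Remaining: P1:{A,D,E} P2:{P,R,T}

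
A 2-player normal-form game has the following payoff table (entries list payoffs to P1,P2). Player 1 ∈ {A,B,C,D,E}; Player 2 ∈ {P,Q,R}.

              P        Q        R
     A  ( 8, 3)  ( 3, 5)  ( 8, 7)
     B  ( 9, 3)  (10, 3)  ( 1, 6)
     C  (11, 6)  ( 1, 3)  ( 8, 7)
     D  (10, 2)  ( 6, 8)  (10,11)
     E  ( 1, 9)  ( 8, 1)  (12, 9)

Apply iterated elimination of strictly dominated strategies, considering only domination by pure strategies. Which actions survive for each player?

Survivors P1:{C,D,E} P2:{P,R}

P1 drop A (D beats it: P:10>8 Q:6>3 R:10>8)
P2 drop Q (R beats it: B:6>3 C:7>3 D:11>8 E:9>1)
P1 drop B (C beats it: P:11>9 R:8>1)
P1→{C,D,E} P2→{P,R}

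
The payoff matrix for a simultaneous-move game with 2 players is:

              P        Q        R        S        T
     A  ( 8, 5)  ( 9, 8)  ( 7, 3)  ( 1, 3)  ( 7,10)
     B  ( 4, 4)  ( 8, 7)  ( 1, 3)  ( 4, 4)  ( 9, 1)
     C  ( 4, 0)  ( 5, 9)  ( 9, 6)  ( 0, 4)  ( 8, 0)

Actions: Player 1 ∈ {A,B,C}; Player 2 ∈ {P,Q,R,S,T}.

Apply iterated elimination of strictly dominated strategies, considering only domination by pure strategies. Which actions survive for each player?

P2 drop P (Q beats it: A:8>5 B:7>4 C:9>0)
P2 drop R (Q beats it: A:8>3 B:7>3 C:9>6)
P1 drop C (B beats it: Q:8>5 S:4>0 T:9>8)
P2 drop S (Q beats it: A:8>3 B:7>4)
P1→{A,B} P2→{Q,T}

IESDS → P1:{A,B} P2:{Q,T}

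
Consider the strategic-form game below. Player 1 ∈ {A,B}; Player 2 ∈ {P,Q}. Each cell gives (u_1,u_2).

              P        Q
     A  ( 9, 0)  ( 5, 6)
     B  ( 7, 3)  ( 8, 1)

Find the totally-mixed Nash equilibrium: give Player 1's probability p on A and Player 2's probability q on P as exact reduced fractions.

P1 mixes 1/4 on A; P2 mixes 3/5 on P

P1 indiff ⇒ q·9+(1-q)·5 = q·7+(1-q)·8 ⇒ q(2) = (1-q)(3) ⇒ q = 3/5
P2 indiff ⇒ p·0+(1-p)·3 = p·6+(1-p)·1 ⇒ p(-6) = (1-p)(-2) ⇒ p = 1/4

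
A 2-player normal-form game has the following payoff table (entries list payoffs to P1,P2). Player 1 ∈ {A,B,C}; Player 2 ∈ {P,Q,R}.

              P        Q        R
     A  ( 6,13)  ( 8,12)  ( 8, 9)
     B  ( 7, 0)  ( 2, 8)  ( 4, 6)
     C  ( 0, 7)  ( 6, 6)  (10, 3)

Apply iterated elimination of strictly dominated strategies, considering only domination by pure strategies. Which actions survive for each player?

P2 drop R (Q beats it: A:12>9 B:8>6 C:6>3)
P1 drop C (A beats it: P:6>0 Q:8>6)
P1→{A,B} P2→{P,Q}

IESDS → P1:{A,B} P2:{P,Q}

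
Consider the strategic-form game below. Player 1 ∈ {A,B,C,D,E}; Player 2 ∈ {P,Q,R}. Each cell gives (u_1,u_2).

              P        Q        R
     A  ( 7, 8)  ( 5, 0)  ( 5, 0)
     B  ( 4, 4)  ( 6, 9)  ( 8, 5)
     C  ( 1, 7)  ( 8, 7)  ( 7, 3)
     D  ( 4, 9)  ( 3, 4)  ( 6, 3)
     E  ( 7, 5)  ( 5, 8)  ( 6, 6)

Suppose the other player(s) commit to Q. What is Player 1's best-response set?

u_1(A vs Q) = 5
u_1(B vs Q) = 6
u_1(C vs Q) = 8
u_1(D vs Q) = 3
u_1(E vs Q) = 5
max payoff 8 at {C}

P1 best: {C}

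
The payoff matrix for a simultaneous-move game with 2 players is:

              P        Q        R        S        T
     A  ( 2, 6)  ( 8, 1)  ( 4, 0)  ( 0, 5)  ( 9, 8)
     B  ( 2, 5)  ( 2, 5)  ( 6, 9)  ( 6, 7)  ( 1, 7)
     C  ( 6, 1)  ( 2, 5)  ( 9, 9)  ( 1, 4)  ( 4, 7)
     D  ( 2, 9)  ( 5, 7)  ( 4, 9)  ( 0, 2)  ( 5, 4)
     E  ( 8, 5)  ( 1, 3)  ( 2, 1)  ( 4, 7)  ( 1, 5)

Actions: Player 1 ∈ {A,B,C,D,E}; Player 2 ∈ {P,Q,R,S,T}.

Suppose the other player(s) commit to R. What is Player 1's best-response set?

P1 best: {C}

u_1(A vs R) = 4
u_1(B vs R) = 6
u_1(C vs R) = 9
u_1(D vs R) = 4
u_1(E vs R) = 2
max payoff 9 at {C}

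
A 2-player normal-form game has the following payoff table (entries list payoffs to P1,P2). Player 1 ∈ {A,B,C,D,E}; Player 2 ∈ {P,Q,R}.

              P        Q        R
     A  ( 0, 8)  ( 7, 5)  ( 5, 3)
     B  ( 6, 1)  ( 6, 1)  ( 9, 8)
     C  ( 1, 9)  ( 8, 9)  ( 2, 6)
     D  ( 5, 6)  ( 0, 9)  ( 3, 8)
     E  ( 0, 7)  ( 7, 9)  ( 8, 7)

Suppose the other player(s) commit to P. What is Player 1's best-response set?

u_1(A vs P) = 0
u_1(B vs P) = 6
u_1(C vs P) = 1
u_1(D vs P) = 5
u_1(E vs P) = 0
max payoff 6 at {B}

P1 best: {B}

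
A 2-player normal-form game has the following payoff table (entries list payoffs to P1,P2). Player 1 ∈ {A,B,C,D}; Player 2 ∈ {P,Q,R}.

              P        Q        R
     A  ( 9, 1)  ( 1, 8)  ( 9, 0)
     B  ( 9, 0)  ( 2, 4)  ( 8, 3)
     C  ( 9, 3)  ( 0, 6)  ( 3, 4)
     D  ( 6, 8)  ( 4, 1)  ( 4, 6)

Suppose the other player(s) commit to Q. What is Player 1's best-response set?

P1 best: {D}

u_1(A vs Q) = 1
u_1(B vs Q) = 2
u_1(C vs Q) = 0
u_1(D vs Q) = 4
max payoff 4 at {D}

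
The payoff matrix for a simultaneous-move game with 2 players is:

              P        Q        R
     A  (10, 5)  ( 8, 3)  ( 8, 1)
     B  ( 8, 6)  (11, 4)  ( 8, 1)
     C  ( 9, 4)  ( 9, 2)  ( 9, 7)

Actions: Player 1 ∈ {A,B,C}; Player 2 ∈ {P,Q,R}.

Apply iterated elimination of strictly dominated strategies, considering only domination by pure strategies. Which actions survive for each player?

P2 drop Q (P beats it: A:5>3 B:6>4 C:4>2)
P1 drop B (C beats it: P:9>8 R:9>8)
P1→{A,C} P2→{P,R}

Remaining: P1:{A,C} P2:{P,R}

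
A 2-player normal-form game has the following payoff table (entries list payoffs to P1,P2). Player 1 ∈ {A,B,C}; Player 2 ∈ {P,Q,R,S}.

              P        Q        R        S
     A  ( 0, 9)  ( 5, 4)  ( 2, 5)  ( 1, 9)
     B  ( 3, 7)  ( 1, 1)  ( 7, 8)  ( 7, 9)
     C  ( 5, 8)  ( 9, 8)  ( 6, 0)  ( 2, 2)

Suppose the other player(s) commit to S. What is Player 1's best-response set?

argmax u_1 = {B}

u_1(A vs S) = 1
u_1(B vs S) = 7
u_1(C vs S) = 2
max payoff 7 at {B}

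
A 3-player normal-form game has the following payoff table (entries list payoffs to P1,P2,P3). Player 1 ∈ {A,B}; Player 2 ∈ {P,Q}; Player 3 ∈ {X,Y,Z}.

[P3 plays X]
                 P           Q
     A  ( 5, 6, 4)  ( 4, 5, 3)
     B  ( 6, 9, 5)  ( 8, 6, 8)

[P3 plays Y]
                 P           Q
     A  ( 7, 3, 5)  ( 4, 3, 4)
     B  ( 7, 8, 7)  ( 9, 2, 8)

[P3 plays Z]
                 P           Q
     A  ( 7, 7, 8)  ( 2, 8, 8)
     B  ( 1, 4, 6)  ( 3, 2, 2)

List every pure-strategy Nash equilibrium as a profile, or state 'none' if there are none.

PSNE = {(B,P,Y)}

(A,P,X): not NE [P1→B gives 6>5; P3→Z gives 8>4]
(A,P,Y): not NE [P3→Z gives 8>5]
(A,P,Z): not NE [P2→Q gives 8>7]
(A,Q,X): not NE [P1→B gives 8>4; P2→P gives 6>5; P3→Z gives 8>3]
(A,Q,Y): not NE [P1→B gives 9>4; P3→Z gives 8>4]
(A,Q,Z): not NE [P1→B gives 3>2]
(B,P,X): not NE [P3→Y gives 7>5]
(B,P,Y): NE
(B,P,Z): not NE [P1→A gives 7>1; P3→Y gives 7>6]
(B,Q,X): not NE [P2→P gives 9>6]
(B,Q,Y): not NE [P2→P gives 8>2]
(B,Q,Z): not NE [P2→P gives 4>2; P3→Y gives 8>2]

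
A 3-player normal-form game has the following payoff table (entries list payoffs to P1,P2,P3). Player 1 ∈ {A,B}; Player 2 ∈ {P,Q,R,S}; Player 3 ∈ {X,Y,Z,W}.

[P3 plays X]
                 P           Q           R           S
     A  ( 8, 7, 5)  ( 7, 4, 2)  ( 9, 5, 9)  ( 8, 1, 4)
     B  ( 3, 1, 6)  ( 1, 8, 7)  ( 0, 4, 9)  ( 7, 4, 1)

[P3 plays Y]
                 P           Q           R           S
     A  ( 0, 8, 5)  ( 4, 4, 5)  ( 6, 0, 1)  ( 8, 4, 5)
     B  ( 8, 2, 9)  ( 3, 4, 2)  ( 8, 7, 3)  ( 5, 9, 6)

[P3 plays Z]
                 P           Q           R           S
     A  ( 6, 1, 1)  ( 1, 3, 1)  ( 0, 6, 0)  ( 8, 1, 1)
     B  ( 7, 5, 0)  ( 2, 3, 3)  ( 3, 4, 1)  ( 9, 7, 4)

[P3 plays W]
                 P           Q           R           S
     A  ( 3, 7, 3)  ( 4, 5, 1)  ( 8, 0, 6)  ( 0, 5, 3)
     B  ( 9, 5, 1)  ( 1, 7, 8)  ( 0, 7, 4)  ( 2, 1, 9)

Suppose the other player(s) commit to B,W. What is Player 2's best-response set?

argmax u_2 = {Q,R}

u_2(P vs B,W) = 5
u_2(Q vs B,W) = 7
u_2(R vs B,W) = 7
u_2(S vs B,W) = 1
max payoff 7 at {Q,R}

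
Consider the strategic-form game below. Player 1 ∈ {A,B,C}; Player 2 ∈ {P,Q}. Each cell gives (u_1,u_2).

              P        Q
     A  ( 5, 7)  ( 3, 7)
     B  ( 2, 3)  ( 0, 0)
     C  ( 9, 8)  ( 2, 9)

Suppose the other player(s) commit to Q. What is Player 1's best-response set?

u_1(A vs Q) = 3
u_1(B vs Q) = 0
u_1(C vs Q) = 2
max payoff 3 at {A}

P1 best: {A}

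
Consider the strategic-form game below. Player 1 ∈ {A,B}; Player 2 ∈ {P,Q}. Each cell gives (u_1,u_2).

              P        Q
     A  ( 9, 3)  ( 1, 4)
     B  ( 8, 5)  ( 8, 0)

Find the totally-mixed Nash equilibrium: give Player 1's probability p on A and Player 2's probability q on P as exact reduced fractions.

(p,q) = (5/6, 7/8)

P1 indiff ⇒ q·9+(1-q)·1 = q·8+(1-q)·8 ⇒ q(1) = (1-q)(7) ⇒ q = 7/8
P2 indiff ⇒ p·3+(1-p)·5 = p·4+(1-p)·0 ⇒ p(-1) = (1-p)(-5) ⇒ p = 5/6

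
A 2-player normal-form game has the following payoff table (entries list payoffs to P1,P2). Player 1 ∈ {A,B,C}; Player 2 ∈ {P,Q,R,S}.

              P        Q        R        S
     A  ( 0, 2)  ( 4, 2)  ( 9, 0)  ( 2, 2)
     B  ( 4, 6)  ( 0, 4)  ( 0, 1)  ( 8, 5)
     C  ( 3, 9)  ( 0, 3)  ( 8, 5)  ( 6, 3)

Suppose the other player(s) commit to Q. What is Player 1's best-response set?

u_1(A vs Q) = 4
u_1(B vs Q) = 0
u_1(C vs Q) = 0
max payoff 4 at {A}

argmax u_1 = {A}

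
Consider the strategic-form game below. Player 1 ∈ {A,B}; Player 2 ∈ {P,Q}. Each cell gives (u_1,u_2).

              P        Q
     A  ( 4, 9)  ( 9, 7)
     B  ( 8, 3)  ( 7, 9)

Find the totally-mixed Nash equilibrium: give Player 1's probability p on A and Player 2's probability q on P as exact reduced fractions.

P1 indiff ⇒ q·4+(1-q)·9 = q·8+(1-q)·7 ⇒ q(-4) = (1-q)(-2) ⇒ q = 1/3
P2 indiff ⇒ p·9+(1-p)·3 = p·7+(1-p)·9 ⇒ p(2) = (1-p)(6) ⇒ p = 3/4

p=3/4, q=1/3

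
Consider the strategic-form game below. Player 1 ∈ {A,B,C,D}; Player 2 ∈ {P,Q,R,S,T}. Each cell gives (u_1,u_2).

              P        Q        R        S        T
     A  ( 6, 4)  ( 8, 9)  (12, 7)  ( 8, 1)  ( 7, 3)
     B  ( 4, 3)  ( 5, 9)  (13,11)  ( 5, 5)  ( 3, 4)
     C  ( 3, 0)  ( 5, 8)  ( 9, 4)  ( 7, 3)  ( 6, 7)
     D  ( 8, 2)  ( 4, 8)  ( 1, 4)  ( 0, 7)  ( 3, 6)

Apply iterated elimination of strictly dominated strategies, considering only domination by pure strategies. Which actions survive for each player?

P1 drop C (A beats it: P:6>3 Q:8>5 R:12>9 S:8>7 T:7>6)
P2 drop P (Q beats it: A:9>4 B:9>3 D:8>2)
P1 drop D (A beats it: Q:8>4 R:12>1 S:8>0 T:7>3)
P2 drop S (Q beats it: A:9>1 B:9>5)
P2 drop T (Q beats it: A:9>3 B:9>4)
P1→{A,B} P2→{Q,R}

Survivors P1:{A,B} P2:{Q,R}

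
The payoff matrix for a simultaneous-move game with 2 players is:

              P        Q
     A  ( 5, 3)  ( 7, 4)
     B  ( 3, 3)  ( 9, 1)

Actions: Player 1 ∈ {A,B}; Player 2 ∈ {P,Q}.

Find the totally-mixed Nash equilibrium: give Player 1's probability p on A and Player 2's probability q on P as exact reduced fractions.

P1 indiff ⇒ q·5+(1-q)·7 = q·3+(1-q)·9 ⇒ q(2) = (1-q)(2) ⇒ q = 1/2
P2 indiff ⇒ p·3+(1-p)·3 = p·4+(1-p)·1 ⇒ p(-1) = (1-p)(-2) ⇒ p = 2/3

P1 mixes 2/3 on A; P2 mixes 1/2 on P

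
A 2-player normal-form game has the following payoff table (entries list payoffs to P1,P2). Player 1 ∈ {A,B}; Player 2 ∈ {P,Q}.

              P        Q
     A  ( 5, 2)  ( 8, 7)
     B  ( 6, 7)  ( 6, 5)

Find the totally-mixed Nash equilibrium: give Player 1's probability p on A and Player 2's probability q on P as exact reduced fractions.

P1 mixes 2/7 on A; P2 mixes 2/3 on P

P1 indiff ⇒ q·5+(1-q)·8 = q·6+(1-q)·6 ⇒ q(-1) = (1-q)(-2) ⇒ q = 2/3
P2 indiff ⇒ p·2+(1-p)·7 = p·7+(1-p)·5 ⇒ p(-5) = (1-p)(-2) ⇒ p = 2/7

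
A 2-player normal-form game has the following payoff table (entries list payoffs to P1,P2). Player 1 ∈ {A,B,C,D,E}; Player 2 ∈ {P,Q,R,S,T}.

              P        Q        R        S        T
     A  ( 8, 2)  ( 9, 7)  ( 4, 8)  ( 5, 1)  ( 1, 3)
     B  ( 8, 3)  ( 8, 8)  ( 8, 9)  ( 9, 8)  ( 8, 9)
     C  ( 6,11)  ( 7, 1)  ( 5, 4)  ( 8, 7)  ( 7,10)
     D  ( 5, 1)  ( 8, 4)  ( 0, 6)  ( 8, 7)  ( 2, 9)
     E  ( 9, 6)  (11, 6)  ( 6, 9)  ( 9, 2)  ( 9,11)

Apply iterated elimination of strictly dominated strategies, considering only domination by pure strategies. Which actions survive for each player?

Survivors P1:{B,E} P2:{R,T}

P1 drop A (E beats it: P:9>8 Q:11>9 R:6>4 S:9>5 T:9>1)
P1 drop C (B beats it: P:8>6 Q:8>7 R:8>5 S:9>8 T:8>7)
P1 drop D (E beats it: P:9>5 Q:11>8 R:6>0 S:9>8 T:9>2)
P2 drop P (R beats it: B:9>3 E:9>6)
P2 drop Q (R beats it: B:9>8 E:9>6)
P2 drop S (R beats it: B:9>8 E:9>2)
P1→{B,E} P2→{R,T}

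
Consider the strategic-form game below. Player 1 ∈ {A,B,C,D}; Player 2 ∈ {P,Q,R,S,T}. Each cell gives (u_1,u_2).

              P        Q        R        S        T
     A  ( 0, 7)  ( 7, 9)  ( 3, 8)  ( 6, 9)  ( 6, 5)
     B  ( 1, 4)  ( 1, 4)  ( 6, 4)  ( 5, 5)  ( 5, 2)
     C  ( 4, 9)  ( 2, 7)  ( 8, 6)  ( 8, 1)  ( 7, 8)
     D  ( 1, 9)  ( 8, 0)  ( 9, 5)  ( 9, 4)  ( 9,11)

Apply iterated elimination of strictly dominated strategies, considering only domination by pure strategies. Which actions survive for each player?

Remaining: P1:{C,D} P2:{P,T}

P1 drop A (D beats it: P:1>0 Q:8>7 R:9>3 S:9>6 T:9>6)
P1 drop B (C beats it: P:4>1 Q:2>1 R:8>6 S:8>5 T:7>5)
P2 drop Q (P beats it: C:9>7 D:9>0)
P2 drop R (P beats it: C:9>6 D:9>5)
P2 drop S (P beats it: C:9>1 D:9>4)
P1→{C,D} P2→{P,T}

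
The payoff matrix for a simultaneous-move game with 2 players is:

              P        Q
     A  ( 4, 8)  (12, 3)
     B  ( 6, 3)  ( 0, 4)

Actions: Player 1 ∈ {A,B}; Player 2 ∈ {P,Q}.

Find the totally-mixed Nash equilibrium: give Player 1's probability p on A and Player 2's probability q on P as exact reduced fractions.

P1 mixes 1/6 on A; P2 mixes 6/7 on P

P1 indiff ⇒ q·4+(1-q)·12 = q·6+(1-q)·0 ⇒ q(-2) = (1-q)(-12) ⇒ q = 6/7
P2 indiff ⇒ p·8+(1-p)·3 = p·3+(1-p)·4 ⇒ p(5) = (1-p)(1) ⇒ p = 1/6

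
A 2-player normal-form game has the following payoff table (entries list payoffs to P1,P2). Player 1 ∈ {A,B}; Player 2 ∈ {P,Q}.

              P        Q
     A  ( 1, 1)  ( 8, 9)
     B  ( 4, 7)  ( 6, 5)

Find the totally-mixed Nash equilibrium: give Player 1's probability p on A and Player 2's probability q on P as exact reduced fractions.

P1 indiff ⇒ q·1+(1-q)·8 = q·4+(1-q)·6 ⇒ q(-3) = (1-q)(-2) ⇒ q = 2/5
P2 indiff ⇒ p·1+(1-p)·7 = p·9+(1-p)·5 ⇒ p(-8) = (1-p)(-2) ⇒ p = 1/5

P1 mixes 1/5 on A; P2 mixes 2/5 on P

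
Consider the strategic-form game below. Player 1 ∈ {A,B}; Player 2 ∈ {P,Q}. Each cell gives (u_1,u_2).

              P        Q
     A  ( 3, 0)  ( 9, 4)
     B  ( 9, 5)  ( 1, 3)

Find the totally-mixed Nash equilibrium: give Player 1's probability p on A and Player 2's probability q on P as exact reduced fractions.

P1 indiff ⇒ q·3+(1-q)·9 = q·9+(1-q)·1 ⇒ q(-6) = (1-q)(-8) ⇒ q = 4/7
P2 indiff ⇒ p·0+(1-p)·5 = p·4+(1-p)·3 ⇒ p(-4) = (1-p)(-2) ⇒ p = 1/3

p=1/3, q=4/7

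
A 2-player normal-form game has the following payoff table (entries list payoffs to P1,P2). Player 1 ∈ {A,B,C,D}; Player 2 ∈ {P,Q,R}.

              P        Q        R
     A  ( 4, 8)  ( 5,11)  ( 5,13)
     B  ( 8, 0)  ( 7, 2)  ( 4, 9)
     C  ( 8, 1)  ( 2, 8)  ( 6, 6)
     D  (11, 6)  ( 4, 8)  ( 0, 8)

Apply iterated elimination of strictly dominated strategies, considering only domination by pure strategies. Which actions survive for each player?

IESDS → P1:{A,B,C} P2:{Q,R}

P2 drop P (Q beats it: A:11>8 B:2>0 C:8>1 D:8>6)
P1 drop D (A beats it: Q:5>4 R:5>0)
P1→{A,B,C} P2→{Q,R}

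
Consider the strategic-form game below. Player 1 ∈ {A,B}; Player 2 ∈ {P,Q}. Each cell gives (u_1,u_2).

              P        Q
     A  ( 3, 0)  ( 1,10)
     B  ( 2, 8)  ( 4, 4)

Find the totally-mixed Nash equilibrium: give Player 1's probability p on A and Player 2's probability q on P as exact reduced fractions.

P1 indiff ⇒ q·3+(1-q)·1 = q·2+(1-q)·4 ⇒ q(1) = (1-q)(3) ⇒ q = 3/4
P2 indiff ⇒ p·0+(1-p)·8 = p·10+(1-p)·4 ⇒ p(-10) = (1-p)(-4) ⇒ p = 2/7

P1 mixes 2/7 on A; P2 mixes 3/4 on P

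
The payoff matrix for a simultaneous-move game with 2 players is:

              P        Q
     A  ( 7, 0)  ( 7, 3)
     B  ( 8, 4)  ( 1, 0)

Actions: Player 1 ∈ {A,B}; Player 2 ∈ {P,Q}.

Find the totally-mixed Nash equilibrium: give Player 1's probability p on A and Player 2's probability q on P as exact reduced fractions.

P1 indiff ⇒ q·7+(1-q)·7 = q·8+(1-q)·1 ⇒ q(-1) = (1-q)(-6) ⇒ q = 6/7
P2 indiff ⇒ p·0+(1-p)·4 = p·3+(1-p)·0 ⇒ p(-3) = (1-p)(-4) ⇒ p = 4/7

p=4/7, q=6/7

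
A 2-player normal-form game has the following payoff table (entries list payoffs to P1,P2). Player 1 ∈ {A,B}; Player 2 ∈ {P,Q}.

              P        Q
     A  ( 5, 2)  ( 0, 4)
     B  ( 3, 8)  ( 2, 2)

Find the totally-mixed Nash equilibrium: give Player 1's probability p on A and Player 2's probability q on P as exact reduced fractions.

P1 indiff ⇒ q·5+(1-q)·0 = q·3+(1-q)·2 ⇒ q(2) = (1-q)(2) ⇒ q = 1/2
P2 indiff ⇒ p·2+(1-p)·8 = p·4+(1-p)·2 ⇒ p(-2) = (1-p)(-6) ⇒ p = 3/4

p=3/4, q=1/2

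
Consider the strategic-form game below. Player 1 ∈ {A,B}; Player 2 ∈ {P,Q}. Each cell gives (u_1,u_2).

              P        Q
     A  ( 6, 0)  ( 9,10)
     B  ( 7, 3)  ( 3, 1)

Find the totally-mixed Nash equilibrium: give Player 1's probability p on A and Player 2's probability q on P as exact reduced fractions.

p=1/6, q=6/7

P1 indiff ⇒ q·6+(1-q)·9 = q·7+(1-q)·3 ⇒ q(-1) = (1-q)(-6) ⇒ q = 6/7
P2 indiff ⇒ p·0+(1-p)·3 = p·10+(1-p)·1 ⇒ p(-10) = (1-p)(-2) ⇒ p = 1/6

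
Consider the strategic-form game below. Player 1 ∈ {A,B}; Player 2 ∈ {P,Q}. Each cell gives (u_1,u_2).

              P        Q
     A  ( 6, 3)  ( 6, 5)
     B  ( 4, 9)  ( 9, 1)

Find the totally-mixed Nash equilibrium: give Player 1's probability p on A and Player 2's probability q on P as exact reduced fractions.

P1 indiff ⇒ q·6+(1-q)·6 = q·4+(1-q)·9 ⇒ q(2) = (1-q)(3) ⇒ q = 3/5
P2 indiff ⇒ p·3+(1-p)·9 = p·5+(1-p)·1 ⇒ p(-2) = (1-p)(-8) ⇒ p = 4/5

p=4/5, q=3/5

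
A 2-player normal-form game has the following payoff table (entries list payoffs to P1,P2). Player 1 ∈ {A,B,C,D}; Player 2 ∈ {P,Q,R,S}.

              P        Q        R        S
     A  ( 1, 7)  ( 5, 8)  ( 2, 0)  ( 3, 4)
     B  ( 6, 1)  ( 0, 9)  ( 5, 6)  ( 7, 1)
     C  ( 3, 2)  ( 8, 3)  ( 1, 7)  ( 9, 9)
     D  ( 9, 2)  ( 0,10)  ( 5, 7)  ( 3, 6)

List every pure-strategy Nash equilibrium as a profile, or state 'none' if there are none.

(A,P): not NE [P1→D gives 9>1; P2→Q gives 8>7]
(A,Q): not NE [P1→C gives 8>5]
(A,R): not NE [P1→D gives 5>2; P2→Q gives 8>0]
(A,S): not NE [P1→C gives 9>3; P2→Q gives 8>4]
(B,P): not NE [P1→D gives 9>6; P2→Q gives 9>1]
(B,Q): not NE [P1→C gives 8>0]
(B,R): not NE [P2→Q gives 9>6]
(B,S): not NE [P1→C gives 9>7; P2→Q gives 9>1]
(C,P): not NE [P1→D gives 9>3; P2→S gives 9>2]
(C,Q): not NE [P2→S gives 9>3]
(C,R): not NE [P1→D gives 5>1; P2→S gives 9>7]
(C,S): NE
(D,P): not NE [P2→Q gives 10>2]
(D,Q): not NE [P1→C gives 8>0]
(D,R): not NE [P2→Q gives 10>7]
(D,S): not NE [P1→C gives 9>3; P2→Q gives 10>6]

Nash profiles: (C,S)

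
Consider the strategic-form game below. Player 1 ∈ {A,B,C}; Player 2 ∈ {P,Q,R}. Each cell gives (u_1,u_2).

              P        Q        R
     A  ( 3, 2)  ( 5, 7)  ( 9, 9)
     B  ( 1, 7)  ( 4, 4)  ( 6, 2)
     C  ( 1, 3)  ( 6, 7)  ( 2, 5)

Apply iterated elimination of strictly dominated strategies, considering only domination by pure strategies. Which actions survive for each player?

P1 drop B (A beats it: P:3>1 Q:5>4 R:9>6)
P2 drop P (Q beats it: A:7>2 C:7>3)
P1→{A,C} P2→{Q,R}

IESDS → P1:{A,C} P2:{Q,R}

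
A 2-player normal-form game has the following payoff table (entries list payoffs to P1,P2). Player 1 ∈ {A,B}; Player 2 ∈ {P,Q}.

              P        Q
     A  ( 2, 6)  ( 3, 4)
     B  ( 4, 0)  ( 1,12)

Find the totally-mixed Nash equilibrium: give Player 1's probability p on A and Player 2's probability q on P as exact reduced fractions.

P1 mixes 6/7 on A; P2 mixes 1/2 on P

P1 indiff ⇒ q·2+(1-q)·3 = q·4+(1-q)·1 ⇒ q(-2) = (1-q)(-2) ⇒ q = 1/2
P2 indiff ⇒ p·6+(1-p)·0 = p·4+(1-p)·12 ⇒ p(2) = (1-p)(12) ⇒ p = 6/7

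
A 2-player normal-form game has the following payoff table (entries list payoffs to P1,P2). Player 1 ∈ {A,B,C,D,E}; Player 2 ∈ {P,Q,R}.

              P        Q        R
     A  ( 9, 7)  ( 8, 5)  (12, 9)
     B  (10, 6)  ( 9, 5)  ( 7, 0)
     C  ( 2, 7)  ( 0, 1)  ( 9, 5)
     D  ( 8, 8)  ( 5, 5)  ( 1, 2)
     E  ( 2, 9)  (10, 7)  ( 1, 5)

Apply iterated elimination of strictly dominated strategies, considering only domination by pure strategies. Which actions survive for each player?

P1 drop C (A beats it: P:9>2 Q:8>0 R:12>9)
P1 drop D (A beats it: P:9>8 Q:8>5 R:12>1)
P2 drop Q (P beats it: A:7>5 B:6>5 E:9>7)
P1 drop E (A beats it: P:9>2 R:12>1)
P1→{A,B} P2→{P,R}

IESDS → P1:{A,B} P2:{P,R}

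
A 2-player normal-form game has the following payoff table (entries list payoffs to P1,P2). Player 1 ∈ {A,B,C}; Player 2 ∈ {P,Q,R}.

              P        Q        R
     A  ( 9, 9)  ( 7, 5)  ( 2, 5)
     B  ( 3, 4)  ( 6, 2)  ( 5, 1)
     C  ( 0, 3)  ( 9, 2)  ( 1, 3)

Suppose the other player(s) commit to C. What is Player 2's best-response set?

argmax u_2 = {P,R}

u_2(P vs C) = 3
u_2(Q vs C) = 2
u_2(R vs C) = 3
max payoff 3 at {P,R}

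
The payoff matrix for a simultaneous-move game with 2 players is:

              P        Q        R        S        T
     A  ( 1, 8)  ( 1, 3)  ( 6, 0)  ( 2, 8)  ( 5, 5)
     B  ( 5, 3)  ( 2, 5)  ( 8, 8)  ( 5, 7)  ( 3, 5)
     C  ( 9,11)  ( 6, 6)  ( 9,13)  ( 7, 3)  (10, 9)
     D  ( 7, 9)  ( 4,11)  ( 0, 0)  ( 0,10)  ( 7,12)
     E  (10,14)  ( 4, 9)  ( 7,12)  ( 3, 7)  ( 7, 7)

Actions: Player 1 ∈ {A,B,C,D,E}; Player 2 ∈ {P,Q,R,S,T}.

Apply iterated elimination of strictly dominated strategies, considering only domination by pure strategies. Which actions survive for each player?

Remaining: P1:{C,E} P2:{P,R}

P1 drop A (C beats it: P:9>1 Q:6>1 R:9>6 S:7>2 T:10>5)
P1 drop B (C beats it: P:9>5 Q:6>2 R:9>8 S:7>5 T:10>3)
P1 drop D (C beats it: P:9>7 Q:6>4 R:9>0 S:7>0 T:10>7)
P2 drop Q (P beats it: C:11>6 E:14>9)
P2 drop S (P beats it: C:11>3 E:14>7)
P2 drop T (P beats it: C:11>9 E:14>7)
P1→{C,E} P2→{P,R}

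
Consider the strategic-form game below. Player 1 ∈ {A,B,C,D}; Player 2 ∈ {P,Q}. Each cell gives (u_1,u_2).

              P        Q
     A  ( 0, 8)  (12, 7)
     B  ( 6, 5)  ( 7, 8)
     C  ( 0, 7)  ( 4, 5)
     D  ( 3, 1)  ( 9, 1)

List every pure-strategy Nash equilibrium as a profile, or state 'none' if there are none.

No pure NE.

(A,P): not NE [P1→B gives 6>0]
(A,Q): not NE [P2→P gives 8>7]
(B,P): not NE [P2→Q gives 8>5]
(B,Q): not NE [P1→A gives 12>7]
(C,P): not NE [P1→B gives 6>0]
(C,Q): not NE [P1→A gives 12>4; P2→P gives 7>5]
(D,P): not NE [P1→B gives 6>3]
(D,Q): not NE [P1→A gives 12>9]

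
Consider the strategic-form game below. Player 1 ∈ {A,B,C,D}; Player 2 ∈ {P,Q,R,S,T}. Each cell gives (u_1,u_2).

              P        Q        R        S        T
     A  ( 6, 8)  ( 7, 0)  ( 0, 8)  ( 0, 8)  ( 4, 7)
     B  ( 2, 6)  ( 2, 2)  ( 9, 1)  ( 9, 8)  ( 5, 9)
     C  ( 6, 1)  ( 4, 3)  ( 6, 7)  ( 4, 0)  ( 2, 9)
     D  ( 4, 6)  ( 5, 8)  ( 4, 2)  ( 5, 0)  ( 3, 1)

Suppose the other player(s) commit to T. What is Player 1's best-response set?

P1 best: {B}

u_1(A vs T) = 4
u_1(B vs T) = 5
u_1(C vs T) = 2
u_1(D vs T) = 3
max payoff 5 at {B}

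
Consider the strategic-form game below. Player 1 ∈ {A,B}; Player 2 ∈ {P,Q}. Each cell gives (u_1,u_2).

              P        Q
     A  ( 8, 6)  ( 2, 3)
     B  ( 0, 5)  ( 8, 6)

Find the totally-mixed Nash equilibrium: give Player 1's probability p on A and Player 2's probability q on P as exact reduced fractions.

p=1/4, q=3/7

P1 indiff ⇒ q·8+(1-q)·2 = q·0+(1-q)·8 ⇒ q(8) = (1-q)(6) ⇒ q = 3/7
P2 indiff ⇒ p·6+(1-p)·5 = p·3+(1-p)·6 ⇒ p(3) = (1-p)(1) ⇒ p = 1/4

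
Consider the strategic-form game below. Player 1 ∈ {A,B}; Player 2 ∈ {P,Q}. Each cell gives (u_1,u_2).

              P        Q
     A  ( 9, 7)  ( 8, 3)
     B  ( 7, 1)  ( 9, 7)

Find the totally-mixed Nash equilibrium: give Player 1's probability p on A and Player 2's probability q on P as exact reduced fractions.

(p,q) = (3/5, 1/3)

P1 indiff ⇒ q·9+(1-q)·8 = q·7+(1-q)·9 ⇒ q(2) = (1-q)(1) ⇒ q = 1/3
P2 indiff ⇒ p·7+(1-p)·1 = p·3+(1-p)·7 ⇒ p(4) = (1-p)(6) ⇒ p = 3/5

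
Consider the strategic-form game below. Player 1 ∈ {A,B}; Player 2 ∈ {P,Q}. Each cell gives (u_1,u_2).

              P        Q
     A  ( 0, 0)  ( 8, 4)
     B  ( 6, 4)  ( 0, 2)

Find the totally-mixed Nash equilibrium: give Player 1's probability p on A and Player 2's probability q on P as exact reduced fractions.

(p,q) = (1/3, 4/7)

P1 indiff ⇒ q·0+(1-q)·8 = q·6+(1-q)·0 ⇒ q(-6) = (1-q)(-8) ⇒ q = 4/7
P2 indiff ⇒ p·0+(1-p)·4 = p·4+(1-p)·2 ⇒ p(-4) = (1-p)(-2) ⇒ p = 1/3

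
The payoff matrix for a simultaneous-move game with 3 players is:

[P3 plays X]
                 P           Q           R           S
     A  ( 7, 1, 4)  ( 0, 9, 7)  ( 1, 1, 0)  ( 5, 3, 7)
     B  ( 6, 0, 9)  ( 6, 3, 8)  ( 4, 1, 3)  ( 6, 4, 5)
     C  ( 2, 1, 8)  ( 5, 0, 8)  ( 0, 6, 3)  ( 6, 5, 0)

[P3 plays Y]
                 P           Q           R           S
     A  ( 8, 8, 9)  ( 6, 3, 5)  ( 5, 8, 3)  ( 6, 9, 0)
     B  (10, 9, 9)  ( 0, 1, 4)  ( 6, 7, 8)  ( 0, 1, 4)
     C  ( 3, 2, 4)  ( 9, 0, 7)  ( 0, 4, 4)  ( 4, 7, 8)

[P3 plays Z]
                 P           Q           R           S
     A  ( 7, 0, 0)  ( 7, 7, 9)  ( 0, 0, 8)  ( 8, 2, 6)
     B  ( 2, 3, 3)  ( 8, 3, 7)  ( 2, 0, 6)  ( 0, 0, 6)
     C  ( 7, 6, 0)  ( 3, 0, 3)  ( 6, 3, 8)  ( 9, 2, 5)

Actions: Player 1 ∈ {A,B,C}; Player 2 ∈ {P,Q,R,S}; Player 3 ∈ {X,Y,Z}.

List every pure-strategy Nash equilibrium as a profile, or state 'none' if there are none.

(A,P,X): not NE [P2→Q gives 9>1; P3→Y gives 9>4]
(A,P,Y): not NE [P1→B gives 10>8; P2→S gives 9>8]
(A,P,Z): not NE [P2→Q gives 7>0; P3→Y gives 9>0]
(A,Q,X): not NE [P1→B gives 6>0; P3→Z gives 9>7]
(A,Q,Y): not NE [P1→C gives 9>6; P2→S gives 9>3; P3→Z gives 9>5]
(A,Q,Z): not NE [P1→B gives 8>7]
(A,R,X): not NE [P1→B gives 4>1; P2→Q gives 9>1; P3→Z gives 8>0]
(A,R,Y): not NE [P1→B gives 6>5; P2→S gives 9>8; P3→Z gives 8>3]
(A,R,Z): not NE [P1→C gives 6>0; P2→Q gives 7>0]
(A,S,X): not NE [P1→C gives 6>5; P2→Q gives 9>3]
(A,S,Y): not NE [P3→X gives 7>0]
(A,S,Z): not NE [P1→C gives 9>8; P2→Q gives 7>2; P3→X gives 7>6]
(B,P,X): not NE [P1→A gives 7>6; P2→S gives 4>0]
(B,P,Y): NE
(B,P,Z): not NE [P1→C gives 7>2; P3→Y gives 9>3]
(B,Q,X): not NE [P2→S gives 4>3]
(B,Q,Y): not NE [P1→C gives 9>0; P2→P gives 9>1; P3→X gives 8>4]
(B,Q,Z): not NE [P3→X gives 8>7]
(B,R,X): not NE [P2→S gives 4>1; P3→Y gives 8>3]
(B,R,Y): not NE [P2→P gives 9>7]
(B,R,Z): not NE [P1→C gives 6>2; P2→Q gives 3>0; P3→Y gives 8>6]
(B,S,X): not NE [P3→Z gives 6>5]
(B,S,Y): not NE [P1→A gives 6>0; P2→P gives 9>1; P3→Z gives 6>4]
(B,S,Z): not NE [P1→C gives 9>0; P2→Q gives 3>0]
(C,P,X): not NE [P1→A gives 7>2; P2→R gives 6>1]
(C,P,Y): not NE [P1→B gives 10>3; P2→S gives 7>2; P3→X gives 8>4]
(C,P,Z): not NE [P3→X gives 8>0]
(C,Q,X): not NE [P1→B gives 6>5; P2→R gives 6>0]
(C,Q,Y): not NE [P2→S gives 7>0; P3→X gives 8>7]
(C,Q,Z): not NE [P1→B gives 8>3; P2→P gives 6>0; P3→X gives 8>3]
(C,R,X): not NE [P1→B gives 4>0; P3→Z gives 8>3]
(C,R,Y): not NE [P1→B gives 6>0; P2→S gives 7>4; P3→Z gives 8>4]
(C,R,Z): not NE [P2→P gives 6>3]
(C,S,X): not NE [P2→R gives 6>5; P3→Y gives 8>0]
(C,S,Y): not NE [P1→A gives 6>4]
(C,S,Z): not NE [P2→P gives 6>2; P3→Y gives 8>5]

PSNE = {(B,P,Y)}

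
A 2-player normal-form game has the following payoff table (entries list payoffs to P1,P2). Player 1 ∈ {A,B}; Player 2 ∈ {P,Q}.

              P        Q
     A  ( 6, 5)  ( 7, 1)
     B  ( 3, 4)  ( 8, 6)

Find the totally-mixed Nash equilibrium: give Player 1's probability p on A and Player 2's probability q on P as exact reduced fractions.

(p,q) = (1/3, 1/4)

P1 indiff ⇒ q·6+(1-q)·7 = q·3+(1-q)·8 ⇒ q(3) = (1-q)(1) ⇒ q = 1/4
P2 indiff ⇒ p·5+(1-p)·4 = p·1+(1-p)·6 ⇒ p(4) = (1-p)(2) ⇒ p = 1/3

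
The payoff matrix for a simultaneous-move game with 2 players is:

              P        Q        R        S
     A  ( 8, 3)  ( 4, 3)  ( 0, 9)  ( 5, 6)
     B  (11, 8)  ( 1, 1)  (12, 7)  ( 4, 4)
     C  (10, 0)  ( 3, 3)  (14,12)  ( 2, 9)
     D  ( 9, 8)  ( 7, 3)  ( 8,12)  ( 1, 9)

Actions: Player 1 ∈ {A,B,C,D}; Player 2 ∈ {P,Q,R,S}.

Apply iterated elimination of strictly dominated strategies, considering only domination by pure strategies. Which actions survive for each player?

IESDS → P1:{B,C} P2:{P,R}

P2 drop Q (R beats it: A:9>3 B:7>1 C:12>3 D:12>3)
P1 drop D (B beats it: P:11>9 R:12>8 S:4>1)
P2 drop S (R beats it: A:9>6 B:7>4 C:12>9)
P1 drop A (B beats it: P:11>8 R:12>0)
P1→{B,C} P2→{P,R}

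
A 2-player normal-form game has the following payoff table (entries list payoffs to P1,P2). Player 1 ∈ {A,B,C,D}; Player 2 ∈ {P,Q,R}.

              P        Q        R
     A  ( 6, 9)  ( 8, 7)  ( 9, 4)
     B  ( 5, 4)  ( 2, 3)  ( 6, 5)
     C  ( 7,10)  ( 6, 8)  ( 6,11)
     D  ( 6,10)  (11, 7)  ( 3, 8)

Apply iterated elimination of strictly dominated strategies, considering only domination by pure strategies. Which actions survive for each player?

P1 drop B (A beats it: P:6>5 Q:8>2 R:9>6)
P2 drop Q (P beats it: A:9>7 C:10>8 D:10>7)
P1 drop D (C beats it: P:7>6 R:6>3)
P1→{A,C} P2→{P,R}

Survivors P1:{A,C} P2:{P,R}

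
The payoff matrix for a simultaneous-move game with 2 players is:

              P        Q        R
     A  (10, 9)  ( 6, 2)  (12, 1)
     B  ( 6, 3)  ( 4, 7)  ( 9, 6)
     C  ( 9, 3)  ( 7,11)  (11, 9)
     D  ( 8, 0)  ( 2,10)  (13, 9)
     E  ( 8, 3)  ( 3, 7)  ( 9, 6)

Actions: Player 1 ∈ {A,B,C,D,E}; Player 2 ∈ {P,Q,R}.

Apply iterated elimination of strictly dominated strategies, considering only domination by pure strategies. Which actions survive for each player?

P1 drop B (A beats it: P:10>6 Q:6>4 R:12>9)
P1 drop E (A beats it: P:10>8 Q:6>3 R:12>9)
P2 drop R (Q beats it: A:2>1 C:11>9 D:10>9)
P1 drop D (A beats it: P:10>8 Q:6>2)
P1→{A,C} P2→{P,Q}

Remaining: P1:{A,C} P2:{P,Q}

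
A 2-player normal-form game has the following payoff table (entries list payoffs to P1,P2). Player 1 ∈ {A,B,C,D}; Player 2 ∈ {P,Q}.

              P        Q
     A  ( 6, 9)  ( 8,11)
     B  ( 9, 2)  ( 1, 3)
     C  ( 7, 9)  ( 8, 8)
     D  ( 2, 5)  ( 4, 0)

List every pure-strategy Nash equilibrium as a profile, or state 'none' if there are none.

PSNE = {(A,Q)}

(A,P): not NE [P1→B gives 9>6; P2→Q gives 11>9]
(A,Q): NE
(B,P): not NE [P2→Q gives 3>2]
(B,Q): not NE [P1→C gives 8>1]
(C,P): not NE [P1→B gives 9>7]
(C,Q): not NE [P2→P gives 9>8]
(D,P): not NE [P1→B gives 9>2]
(D,Q): not NE [P1→C gives 8>4; P2→P gives 5>0]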